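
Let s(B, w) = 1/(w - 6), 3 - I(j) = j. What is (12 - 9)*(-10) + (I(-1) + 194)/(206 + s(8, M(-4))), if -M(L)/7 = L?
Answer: -43878/1511 ≈ -29.039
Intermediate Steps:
M(L) = -7*L
I(j) = 3 - j
s(B, w) = 1/(-6 + w)
(12 - 9)*(-10) + (I(-1) + 194)/(206 + s(8, M(-4))) = (12 - 9)*(-10) + ((3 - 1*(-1)) + 194)/(206 + 1/(-6 - 7*(-4))) = 3*(-10) + ((3 + 1) + 194)/(206 + 1/(-6 + 28)) = -30 + (4 + 194)/(206 + 1/22) = -30 + 198/(206 + 1/22) = -30 + 198/(4533/22) = -30 + 198*(22/4533) = -30 + 1452/1511 = -43878/1511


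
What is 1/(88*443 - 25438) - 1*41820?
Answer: -566493719/13546 ≈ -41820.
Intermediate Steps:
1/(88*443 - 25438) - 1*41820 = 1/(38984 - 25438) - 41820 = 1/13546 - 41820 = -566493719/13546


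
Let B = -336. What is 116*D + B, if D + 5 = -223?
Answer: -26784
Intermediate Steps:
D = -228 (D = -5 - 223 = -228)
116*D + B = 116*(-228) - 336 = -26448 - 336 = -26784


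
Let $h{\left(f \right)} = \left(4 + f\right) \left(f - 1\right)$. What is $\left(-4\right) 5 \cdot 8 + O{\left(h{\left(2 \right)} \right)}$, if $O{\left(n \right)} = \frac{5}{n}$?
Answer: $- \frac{955}{6} \approx -159.17$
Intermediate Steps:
$h{\left(f \right)} = \left(-1 + f\right) \left(4 + f\right)$ ($h{\left(f \right)} = \left(4 + f\right) \left(-1 + f\right) = \left(-1 + f\right) \left(4 + f\right)$)
$\left(-4\right) 5 \cdot 8 + O{\left(h{\left(2 \right)} \right)} = \left(-4\right) 5 \cdot 8 + \frac{5}{-4 + 2^{2} + 3 \cdot 2} = \left(-20\right) 8 + \frac{5}{-4 + 4 + 6} = -160 + \frac{5}{6} = - \frac{955}{6}$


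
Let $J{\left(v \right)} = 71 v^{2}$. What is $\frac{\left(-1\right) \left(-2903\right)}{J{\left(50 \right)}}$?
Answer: $\frac{2903}{177500} \approx 0.016355$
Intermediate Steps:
$\frac{\left(-1\right) \left(-2903\right)}{J{\left(50 \right)}} = \frac{\left(-1\right) \left(-2903\right)}{71 \cdot 50^{2}} = \frac{2903}{71 \cdot 2500} = \frac{2903}{177500}$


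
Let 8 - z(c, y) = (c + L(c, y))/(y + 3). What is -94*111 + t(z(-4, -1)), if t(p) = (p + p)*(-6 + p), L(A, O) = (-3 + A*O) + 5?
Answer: -10420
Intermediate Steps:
L(A, O) = 2 + A*O
z(c, y) = 8 - (2 + c + c*y)/(3 + y) (z(c, y) = 8 - (c + (2 + c*y))/(y + 3) = 8 - (2 + c + c*y)/(3 + y))
t(p) = 2*p*(-6 + p) (t(p) = (2*p)*(-6 + p) = 2*p*(-6 + p))
-94*111 + t(z(-4, -1)) = -94*111 + 2*((22 - 1*(-4) + 8*(-1) - 1*(-4)*(-1))/(3 - 1))*(-6 + (22 - 1*(-4) + 8*(-1) - 1*(-4)*(-1))/(3 - 1)) = -10434 + 2*((22 + 4 - 8 - 4)/2)*(-6 + (22 + 4 - 8 - 4)/2) = -10434 + 2*((½)*14)*(-6 + (½)*14) = -10434 + 2*7*(-6 + 7) = -10434 + 2*7*1 = -10434 + 14 = -10420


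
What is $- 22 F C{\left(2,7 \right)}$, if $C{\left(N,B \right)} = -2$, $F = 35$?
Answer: $1540$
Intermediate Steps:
$- 22 F C{\left(2,7 \right)} = \left(-22\right) 35 \left(-2\right) = \left(-770\right) \left(-2\right) = 1540$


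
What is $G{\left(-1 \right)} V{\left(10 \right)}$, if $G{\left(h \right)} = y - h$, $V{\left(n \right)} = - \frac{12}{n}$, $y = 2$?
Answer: $- \frac{18}{5} \approx -3.6$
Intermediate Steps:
$G{\left(h \right)} = 2 - h$
$G{\left(-1 \right)} V{\left(10 \right)} = \left(2 - -1\right) \left(- \frac{12}{10}\right) = \left(2 + 1\right) \left(\left(-12\right) \frac{1}{10}\right) = 3 \left(- \frac{6}{5}\right) = - \frac{18}{5}$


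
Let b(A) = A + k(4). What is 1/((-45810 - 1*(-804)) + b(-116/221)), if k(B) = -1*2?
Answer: -221/9946884 ≈ -2.2218e-5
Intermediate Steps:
k(B) = -2
b(A) = -2 + A (b(A) = A - 2 = -2 + A)
1/((-45810 - 1*(-804)) + b(-116/221)) = 1/((-45810 - 1*(-804)) + (-2 - 116/221)) = 1/((-45810 + 804) + (-2 - 116*1/221)) = 1/(-45006 + (-2 - 116/221)) = 1/(-45006 - 558/221) = 1/(-9946884/221) = -221/9946884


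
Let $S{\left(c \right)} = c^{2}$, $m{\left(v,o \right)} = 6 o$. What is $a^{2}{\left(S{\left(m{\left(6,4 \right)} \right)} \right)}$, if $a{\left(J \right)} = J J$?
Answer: $110075314176$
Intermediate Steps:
$a{\left(J \right)} = J^{2}$
$a^{2}{\left(S{\left(m{\left(6,4 \right)} \right)} \right)} = \left(\left(\left(6 \cdot 4\right)^{2}\right)^{2}\right)^{2} = \left(\left(24^{2}\right)^{2}\right)^{2} = \left(576^{2}\right)^{2} = 331776^{2} = 110075314176$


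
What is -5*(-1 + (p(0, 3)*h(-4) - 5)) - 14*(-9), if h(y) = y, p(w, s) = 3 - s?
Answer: 156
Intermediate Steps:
-5*(-1 + (p(0, 3)*h(-4) - 5)) - 14*(-9) = -5*(-1 + ((3 - 1*3)*(-4) - 5)) - 14*(-9) = -5*(-1 + ((3 - 3)*(-4) - 5)) + 126 = -5*(-1 + (0*(-4) - 5)) + 126 = -5*(-1 + (0 - 5)) + 126 = -5*(-1 - 5) + 126 = -5*(-6) + 126 = 30 + 126 = 156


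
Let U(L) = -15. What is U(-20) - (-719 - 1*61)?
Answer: 765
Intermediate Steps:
U(-20) - (-719 - 1*61) = -15 - (-719 - 1*61) = -15 - (-719 - 61) = -15 - 1*(-780) = -15 + 780 = 765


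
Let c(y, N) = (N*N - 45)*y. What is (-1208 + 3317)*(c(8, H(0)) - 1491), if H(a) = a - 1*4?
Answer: -3633807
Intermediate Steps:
H(a) = -4 + a (H(a) = a - 4 = -4 + a)
c(y, N) = y*(-45 + N²) (c(y, N) = (N² - 45)*y = (-45 + N²)*y = y*(-45 + N²))
(-1208 + 3317)*(c(8, H(0)) - 1491) = (-1208 + 3317)*(8*(-45 + (-4 + 0)²) - 1491) = 2109*(8*(-45 + (-4)²) - 1491) = 2109*(8*(-45 + 16) - 1491) = 2109*(8*(-29) - 1491) = 2109*(-232 - 1491) = 2109*(-1723) = -3633807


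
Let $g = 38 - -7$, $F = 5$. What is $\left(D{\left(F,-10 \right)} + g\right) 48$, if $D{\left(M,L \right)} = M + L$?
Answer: $1920$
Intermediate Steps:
$D{\left(M,L \right)} = L + M$
$g = 45$ ($g = 38 + 7 = 45$)
$\left(D{\left(F,-10 \right)} + g\right) 48 = \left(\left(-10 + 5\right) + 45\right) 48 = \left(-5 + 45\right) 48 = 40 \cdot 48 = 1920$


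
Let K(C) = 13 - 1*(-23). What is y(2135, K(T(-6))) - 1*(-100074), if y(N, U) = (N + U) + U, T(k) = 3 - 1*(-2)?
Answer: 102281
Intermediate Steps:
T(k) = 5 (T(k) = 3 + 2 = 5)
K(C) = 36 (K(C) = 13 + 23 = 36)
y(N, U) = N + 2*U
y(2135, K(T(-6))) - 1*(-100074) = (2135 + 2*36) - 1*(-100074) = (2135 + 72) + 100074 = 2207 + 100074 = 102281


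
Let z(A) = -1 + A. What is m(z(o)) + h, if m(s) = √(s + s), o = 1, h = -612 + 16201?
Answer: 15589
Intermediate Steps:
h = 15589
m(s) = √2*√s (m(s) = √(2*s) = √2*√s)
m(z(o)) + h = √2*√(-1 + 1) + 15589 = √2*√0 + 15589 = √2*0 + 15589 = 0 + 15589 = 15589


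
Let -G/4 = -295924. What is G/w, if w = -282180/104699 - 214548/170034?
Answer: -1756051463037928/5870262931 ≈ -2.9914e+5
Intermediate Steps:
G = 1183696 (G = -4*(-295924) = 1183696)
w = -11740525862/2967064961 (w = -282180*1/104699 - 214548*1/170034 = -282180/104699 - 35758/28339 = -11740525862/2967064961 ≈ -3.9569)
G/w = 1183696/(-11740525862/2967064961) = 1183696*(-2967064961/11740525862) = -1756051463037928/5870262931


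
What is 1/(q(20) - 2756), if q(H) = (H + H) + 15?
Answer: -1/2701 ≈ -0.00037023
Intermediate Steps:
q(H) = 15 + 2*H (q(H) = 2*H + 15 = 15 + 2*H)
1/(q(20) - 2756) = 1/((15 + 2*20) - 2756) = 1/((15 + 40) - 2756) = 1/(55 - 2756) = 1/(-2701) = -1/2701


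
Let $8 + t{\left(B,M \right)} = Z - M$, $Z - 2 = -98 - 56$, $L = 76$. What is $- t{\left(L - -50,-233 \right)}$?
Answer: $-73$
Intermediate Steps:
$Z = -152$ ($Z = 2 - 154 = -152$)
$t{\left(B,M \right)} = -160 - M$ ($t{\left(B,M \right)} = -8 - \left(152 + M\right) = -160 - M$)
$- t{\left(L - -50,-233 \right)} = - (-160 - -233) = - (-160 + 233) = \left(-1\right) 73 = -73$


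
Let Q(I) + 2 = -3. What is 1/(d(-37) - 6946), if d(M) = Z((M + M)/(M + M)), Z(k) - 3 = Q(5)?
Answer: -1/6948 ≈ -0.00014393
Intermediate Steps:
Q(I) = -5 (Q(I) = -2 - 3 = -5)
Z(k) = -2 (Z(k) = 3 - 5 = -2)
d(M) = -2
1/(d(-37) - 6946) = 1/(-2 - 6946) = 1/(-6948) = -1/6948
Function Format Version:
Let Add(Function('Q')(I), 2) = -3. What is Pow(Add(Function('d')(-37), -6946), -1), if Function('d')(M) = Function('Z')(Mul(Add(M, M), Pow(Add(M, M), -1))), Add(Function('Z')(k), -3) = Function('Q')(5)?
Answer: Rational(-1, 6948) ≈ -0.00014393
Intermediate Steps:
Function('Q')(I) = -5 (Function('Q')(I) = Add(-2, -3) = -5)
Function('Z')(k) = -2 (Function('Z')(k) = Add(3, -5) = -2)
Function('d')(M) = -2
Pow(Add(Function('d')(-37), -6946), -1) = Pow(Add(-2, -6946), -1) = Pow(-6948, -1) = Rational(-1, 6948)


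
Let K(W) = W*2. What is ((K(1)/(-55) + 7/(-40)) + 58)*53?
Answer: 1347631/440 ≈ 3062.8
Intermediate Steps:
K(W) = 2*W
((K(1)/(-55) + 7/(-40)) + 58)*53 = (((2*1)/(-55) + 7/(-40)) + 58)*53 = ((2*(-1/55) + 7*(-1/40)) + 58)*53 = ((-2/55 - 7/40) + 58)*53 = (-93/440 + 58)*53 = (25427/440)*53 = 1347631/440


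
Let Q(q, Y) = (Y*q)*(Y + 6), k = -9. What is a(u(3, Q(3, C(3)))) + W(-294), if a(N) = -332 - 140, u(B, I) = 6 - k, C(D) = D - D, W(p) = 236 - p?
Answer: 58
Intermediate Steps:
C(D) = 0
Q(q, Y) = Y*q*(6 + Y) (Q(q, Y) = (Y*q)*(6 + Y) = Y*q*(6 + Y))
u(B, I) = 15 (u(B, I) = 6 - 1*(-9) = 6 + 9 = 15)
a(N) = -472
a(u(3, Q(3, C(3)))) + W(-294) = -472 + (236 - 1*(-294)) = -472 + (236 + 294) = -472 + 530 = 58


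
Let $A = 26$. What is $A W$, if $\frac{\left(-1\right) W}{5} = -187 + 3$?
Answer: $23920$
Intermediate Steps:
$W = 920$ ($W = - 5 \left(-187 + 3\right) = \left(-5\right) \left(-184\right) = 920$)
$A W = 26 \cdot 920 = 23920$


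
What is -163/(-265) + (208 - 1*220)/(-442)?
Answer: 37613/58565 ≈ 0.64224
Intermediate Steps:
-163/(-265) + (208 - 1*220)/(-442) = -163*(-1/265) + (208 - 220)*(-1/442) = 163/265 - 12*(-1/442) = 163/265 + 6/221 = 37613/58565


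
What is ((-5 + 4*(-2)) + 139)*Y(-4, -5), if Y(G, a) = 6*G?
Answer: -3024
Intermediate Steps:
((-5 + 4*(-2)) + 139)*Y(-4, -5) = ((-5 + 4*(-2)) + 139)*(6*(-4)) = ((-5 - 8) + 139)*(-24) = (-13 + 139)*(-24) = 126*(-24) = -3024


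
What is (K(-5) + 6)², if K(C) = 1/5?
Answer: 961/25 ≈ 38.440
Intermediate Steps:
K(C) = ⅕
(K(-5) + 6)² = (⅕ + 6)² = (31/5)² = 961/25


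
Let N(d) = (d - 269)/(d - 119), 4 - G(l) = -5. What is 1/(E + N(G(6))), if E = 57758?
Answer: 11/635364 ≈ 1.7313e-5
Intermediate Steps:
G(l) = 9 (G(l) = 4 - 1*(-5) = 4 + 5 = 9)
N(d) = (-269 + d)/(-119 + d)
1/(E + N(G(6))) = 1/(57758 + (-269 + 9)/(-119 + 9)) = 1/(57758 - 260/(-110)) = 1/(57758 - 1/110*(-260)) = 1/(57758 + 26/11) = 1/(635364/11) = 11/635364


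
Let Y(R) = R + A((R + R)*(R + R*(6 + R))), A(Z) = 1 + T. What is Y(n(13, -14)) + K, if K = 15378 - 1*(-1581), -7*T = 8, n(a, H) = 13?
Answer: 118803/7 ≈ 16972.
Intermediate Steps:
T = -8/7 (T = -⅐*8 = -8/7 ≈ -1.1429)
K = 16959 (K = 15378 + 1581 = 16959)
A(Z) = -⅐ (A(Z) = 1 - 8/7 = -⅐)
Y(R) = -⅐ + R (Y(R) = R - ⅐ = -⅐ + R)
Y(n(13, -14)) + K = (-⅐ + 13) + 16959 = 90/7 + 16959 = 118803/7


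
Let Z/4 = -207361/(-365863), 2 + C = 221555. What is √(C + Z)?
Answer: √29656443068146429/365863 ≈ 470.70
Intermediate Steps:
C = 221553 (C = -2 + 221555 = 221553)
Z = 829444/365863 (Z = 4*(-207361/(-365863)) = 4*(-207361*(-1/365863)) = 4*(207361/365863) = 829444/365863 ≈ 2.2671)
√(C + Z) = √(221553 + 829444/365863) = √(81058874683/365863) = √29656443068146429/365863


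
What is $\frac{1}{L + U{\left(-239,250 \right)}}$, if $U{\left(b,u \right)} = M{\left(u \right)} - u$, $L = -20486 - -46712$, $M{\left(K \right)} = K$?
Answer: $\frac{1}{26226} \approx 3.813 \cdot 10^{-5}$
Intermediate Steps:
$L = 26226$ ($L = -20486 + 46712 = 26226$)
$U{\left(b,u \right)} = 0$ ($U{\left(b,u \right)} = u - u = 0$)
$\frac{1}{L + U{\left(-239,250 \right)}} = \frac{1}{26226 + 0} = \frac{1}{26226}$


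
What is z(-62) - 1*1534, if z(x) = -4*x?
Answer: -1286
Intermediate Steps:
z(-62) - 1*1534 = -4*(-62) - 1*1534 = 248 - 1534 = -1286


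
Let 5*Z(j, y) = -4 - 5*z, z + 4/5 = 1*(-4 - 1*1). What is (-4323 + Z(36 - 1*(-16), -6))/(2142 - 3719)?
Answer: 4318/1577 ≈ 2.7381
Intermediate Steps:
z = -29/5 (z = -4/5 + 1*(-4 - 1*1) = -4/5 + 1*(-4 - 1) = -4/5 + 1*(-5) = -4/5 - 5 = -29/5 ≈ -5.8000)
Z(j, y) = 5 (Z(j, y) = (-4 - 5*(-29/5))/5 = (-4 + 29)/5 = (1/5)*25 = 5)
(-4323 + Z(36 - 1*(-16), -6))/(2142 - 3719) = (-4323 + 5)/(2142 - 3719) = -4318/(-1577) = -4318*(-1/1577) = 4318/1577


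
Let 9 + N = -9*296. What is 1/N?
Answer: -1/2673 ≈ -0.00037411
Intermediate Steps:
N = -2673 (N = -9 - 9*296 = -9 - 2664 = -2673)
1/N = 1/(-2673) = -1/2673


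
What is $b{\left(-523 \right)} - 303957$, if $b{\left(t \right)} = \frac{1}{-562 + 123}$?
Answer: $- \frac{133437124}{439} \approx -3.0396 \cdot 10^{5}$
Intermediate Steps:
$b{\left(t \right)} = - \frac{1}{439}$ ($b{\left(t \right)} = \frac{1}{-439} = - \frac{1}{439}$)
$b{\left(-523 \right)} - 303957 = - \frac{1}{439} - 303957 = - \frac{133437124}{439}$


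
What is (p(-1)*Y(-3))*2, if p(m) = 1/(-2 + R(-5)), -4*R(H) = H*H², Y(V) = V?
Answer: -8/39 ≈ -0.20513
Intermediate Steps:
R(H) = -H³/4 (R(H) = -H*H²/4 = -H³/4)
p(m) = 4/117 (p(m) = 1/(-2 - ¼*(-5)³) = 1/(-2 - ¼*(-125)) = 1/(-2 + 125/4) = 1/(117/4) = 4/117)
(p(-1)*Y(-3))*2 = ((4/117)*(-3))*2 = -4/39*2 = -8/39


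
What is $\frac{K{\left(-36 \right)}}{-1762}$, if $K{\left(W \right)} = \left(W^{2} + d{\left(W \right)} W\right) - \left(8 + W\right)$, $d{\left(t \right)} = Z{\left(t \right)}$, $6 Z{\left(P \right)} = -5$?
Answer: $- \frac{677}{881} \approx -0.76845$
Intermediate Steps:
$Z{\left(P \right)} = - \frac{5}{6}$ ($Z{\left(P \right)} = \frac{1}{6} \left(-5\right) = - \frac{5}{6}$)
$d{\left(t \right)} = - \frac{5}{6}$
$K{\left(W \right)} = -8 + W^{2} - \frac{11 W}{6}$ ($K{\left(W \right)} = \left(W^{2} - \frac{5 W}{6}\right) - \left(8 + W\right) = -8 + W^{2} - \frac{11 W}{6}$)
$\frac{K{\left(-36 \right)}}{-1762} = \frac{-8 + \left(-36\right)^{2} - -66}{-1762} = \left(-8 + 1296 + 66\right) \left(- \frac{1}{1762}\right) = 1354 \left(- \frac{1}{1762}\right) = - \frac{677}{881}$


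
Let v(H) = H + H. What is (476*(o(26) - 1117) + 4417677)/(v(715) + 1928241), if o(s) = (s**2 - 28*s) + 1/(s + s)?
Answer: 50196148/25085723 ≈ 2.0010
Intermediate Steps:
v(H) = 2*H
o(s) = s**2 + 1/(2*s) - 28*s (o(s) = (s**2 - 28*s) + 1/(2*s) = s**2 + 1/(2*s) - 28*s)
(476*(o(26) - 1117) + 4417677)/(v(715) + 1928241) = (476*((26**2 + (1/2)/26 - 28*26) - 1117) + 4417677)/(2*715 + 1928241) = (476*((676 + (1/2)*(1/26) - 728) - 1117) + 4417677)/(1430 + 1928241) = (476*((676 + 1/52 - 728) - 1117) + 4417677)/1929671 = (476*(-2703/52 - 1117) + 4417677)*(1/1929671) = (476*(-60787/52) + 4417677)*(1/1929671) = (-7233653/13 + 4417677)*(1/1929671) = (50196148/13)*(1/1929671) = 50196148/25085723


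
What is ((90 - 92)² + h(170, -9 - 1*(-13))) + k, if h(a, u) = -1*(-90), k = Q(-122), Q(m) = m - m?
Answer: 94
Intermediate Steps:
Q(m) = 0
k = 0
h(a, u) = 90
((90 - 92)² + h(170, -9 - 1*(-13))) + k = ((90 - 92)² + 90) + 0 = ((-2)² + 90) + 0 = (4 + 90) + 0 = 94 + 0 = 94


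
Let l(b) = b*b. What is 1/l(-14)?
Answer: 1/196 ≈ 0.0051020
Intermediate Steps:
l(b) = b²
1/l(-14) = 1/((-14)²) = 1/196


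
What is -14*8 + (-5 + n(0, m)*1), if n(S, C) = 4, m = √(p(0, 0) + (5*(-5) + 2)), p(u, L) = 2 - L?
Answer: -113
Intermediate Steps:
m = I*√21 (m = √((2 - 1*0) + (5*(-5) + 2)) = √((2 + 0) + (-25 + 2)) = √(2 - 23) = √(-21) = I*√21 ≈ 4.5826*I)
-14*8 + (-5 + n(0, m)*1) = -14*8 + (-5 + 4*1) = -112 + (-5 + 4) = -112 - 1 = -113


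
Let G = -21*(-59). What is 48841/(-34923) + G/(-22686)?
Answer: -383758841/264087726 ≈ -1.4531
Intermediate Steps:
G = 1239
48841/(-34923) + G/(-22686) = 48841/(-34923) + 1239/(-22686) = 48841*(-1/34923) + 1239*(-1/22686) = -48841/34923 - 413/7562 = -383758841/264087726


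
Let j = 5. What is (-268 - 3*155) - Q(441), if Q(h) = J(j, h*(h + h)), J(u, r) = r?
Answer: -389695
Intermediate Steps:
Q(h) = 2*h**2 (Q(h) = h*(h + h) = h*(2*h) = 2*h**2)
(-268 - 3*155) - Q(441) = (-268 - 3*155) - 2*441**2 = (-268 - 465) - 2*194481 = -733 - 1*388962 = -733 - 388962 = -389695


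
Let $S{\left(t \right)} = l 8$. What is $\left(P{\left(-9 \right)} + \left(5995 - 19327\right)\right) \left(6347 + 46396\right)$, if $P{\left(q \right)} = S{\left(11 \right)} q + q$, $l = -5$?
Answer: $-684656883$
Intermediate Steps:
$S{\left(t \right)} = -40$ ($S{\left(t \right)} = \left(-5\right) 8 = -40$)
$P{\left(q \right)} = - 39 q$ ($P{\left(q \right)} = - 40 q + q = - 39 q$)
$\left(P{\left(-9 \right)} + \left(5995 - 19327\right)\right) \left(6347 + 46396\right) = \left(\left(-39\right) \left(-9\right) + \left(5995 - 19327\right)\right) \left(6347 + 46396\right) = \left(351 - 13332\right) 52743 = \left(-12981\right) 52743 = -684656883$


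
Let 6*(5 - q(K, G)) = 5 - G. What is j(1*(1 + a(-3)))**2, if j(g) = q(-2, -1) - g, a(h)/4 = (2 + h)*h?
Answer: 81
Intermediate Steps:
a(h) = 4*h*(2 + h) (a(h) = 4*((2 + h)*h) = 4*(h*(2 + h)) = 4*h*(2 + h))
q(K, G) = 25/6 + G/6 (q(K, G) = 5 - (5 - G)/6 = 5 + (-5/6 + G/6) = 25/6 + G/6)
j(g) = 4 - g (j(g) = (25/6 + (1/6)*(-1)) - g = (25/6 - 1/6) - g = 4 - g)
j(1*(1 + a(-3)))**2 = (4 - (1 + 4*(-3)*(2 - 3)))**2 = (4 - (1 + 4*(-3)*(-1)))**2 = (4 - (1 + 12))**2 = (4 - 13)**2 = (-9)**2 = 81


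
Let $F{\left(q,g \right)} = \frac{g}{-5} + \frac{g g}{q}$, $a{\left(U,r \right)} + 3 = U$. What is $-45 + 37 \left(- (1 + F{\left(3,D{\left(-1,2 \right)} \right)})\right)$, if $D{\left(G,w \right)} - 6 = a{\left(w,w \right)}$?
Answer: $- \frac{1060}{3} \approx -353.33$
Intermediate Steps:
$a{\left(U,r \right)} = -3 + U$
$D{\left(G,w \right)} = 3 + w$ ($D{\left(G,w \right)} = 6 + \left(-3 + w\right) = 3 + w$)
$F{\left(q,g \right)} = - \frac{g}{5} + \frac{g^{2}}{q}$ ($F{\left(q,g \right)} = g \left(- \frac{1}{5}\right) + \frac{g^{2}}{q} = - \frac{g}{5} + \frac{g^{2}}{q}$)
$-45 + 37 \left(- (1 + F{\left(3,D{\left(-1,2 \right)} \right)})\right) = -45 + 37 \left(- (1 + \left(- \frac{3 + 2}{5} + \frac{\left(3 + 2\right)^{2}}{3}\right))\right) = -45 + 37 \left(- (1 - \left(1 - 5^{2} \cdot \frac{1}{3}\right))\right) = -45 + 37 \left(- (1 + \left(-1 + 25 \cdot \frac{1}{3}\right))\right) = -45 + 37 \left(- (1 + \left(-1 + \frac{25}{3}\right))\right) = -45 + 37 \left(- (1 + \frac{22}{3})\right) = -45 + 37 \left(\left(-1\right) \frac{25}{3}\right) = -45 + 37 \left(- \frac{25}{3}\right) = -45 - \frac{925}{3} = - \frac{1060}{3}$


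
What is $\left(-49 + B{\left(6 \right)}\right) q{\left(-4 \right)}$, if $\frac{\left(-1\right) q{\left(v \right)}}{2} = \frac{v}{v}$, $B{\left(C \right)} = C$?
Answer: $86$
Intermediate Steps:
$q{\left(v \right)} = -2$ ($q{\left(v \right)} = - 2 \frac{v}{v} = \left(-2\right) 1 = -2$)
$\left(-49 + B{\left(6 \right)}\right) q{\left(-4 \right)} = \left(-49 + 6\right) \left(-2\right) = \left(-43\right) \left(-2\right) = 86$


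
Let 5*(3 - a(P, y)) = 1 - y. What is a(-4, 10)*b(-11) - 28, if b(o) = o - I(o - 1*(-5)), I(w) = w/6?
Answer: -76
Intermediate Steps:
I(w) = w/6 (I(w) = w*(1/6) = w/6)
b(o) = -5/6 + 5*o/6 (b(o) = o - (o - 1*(-5))/6 = o - (o + 5)/6 = o - (5 + o)/6 = o - (5/6 + o/6) = o + (-5/6 - o/6) = -5/6 + 5*o/6)
a(P, y) = 14/5 + y/5 (a(P, y) = 3 - (1 - y)/5 = 3 + (-1/5 + y/5) = 14/5 + y/5)
a(-4, 10)*b(-11) - 28 = (14/5 + (1/5)*10)*(-5/6 + (5/6)*(-11)) - 28 = (14/5 + 2)*(-5/6 - 55/6) - 28 = (24/5)*(-10) - 28 = -48 - 28 = -76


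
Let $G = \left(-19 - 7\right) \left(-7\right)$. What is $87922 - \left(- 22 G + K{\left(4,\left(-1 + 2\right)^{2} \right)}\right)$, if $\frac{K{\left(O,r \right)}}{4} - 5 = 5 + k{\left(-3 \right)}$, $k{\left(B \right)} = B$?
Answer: $91898$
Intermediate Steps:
$G = 182$ ($G = \left(-19 - 7\right) \left(-7\right) = \left(-26\right) \left(-7\right) = 182$)
$K{\left(O,r \right)} = 28$ ($K{\left(O,r \right)} = 20 + 4 \left(5 - 3\right) = 20 + 4 \cdot 2 = 20 + 8 = 28$)
$87922 - \left(- 22 G + K{\left(4,\left(-1 + 2\right)^{2} \right)}\right) = 87922 - \left(\left(-22\right) 182 + 28\right) = 87922 - \left(-4004 + 28\right) = 87922 - -3976 = 87922 + 3976 = 91898$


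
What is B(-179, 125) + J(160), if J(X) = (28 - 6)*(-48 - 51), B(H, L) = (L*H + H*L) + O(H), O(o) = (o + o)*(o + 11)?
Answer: 13216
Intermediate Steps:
O(o) = 2*o*(11 + o) (O(o) = (2*o)*(11 + o) = 2*o*(11 + o))
B(H, L) = 2*H*L + 2*H*(11 + H) (B(H, L) = (L*H + H*L) + 2*H*(11 + H) = (H*L + H*L) + 2*H*(11 + H) = 2*H*L + 2*H*(11 + H))
J(X) = -2178 (J(X) = 22*(-99) = -2178)
B(-179, 125) + J(160) = 2*(-179)*(11 - 179 + 125) - 2178 = 2*(-179)*(-43) - 2178 = 15394 - 2178 = 13216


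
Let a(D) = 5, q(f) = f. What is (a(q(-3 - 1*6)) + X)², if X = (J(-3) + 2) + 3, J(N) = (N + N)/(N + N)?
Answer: 121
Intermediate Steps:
J(N) = 1 (J(N) = (2*N)/((2*N)) = (2*N)*(1/(2*N)) = 1)
X = 6 (X = (1 + 2) + 3 = 3 + 3 = 6)
(a(q(-3 - 1*6)) + X)² = (5 + 6)² = 11² = 121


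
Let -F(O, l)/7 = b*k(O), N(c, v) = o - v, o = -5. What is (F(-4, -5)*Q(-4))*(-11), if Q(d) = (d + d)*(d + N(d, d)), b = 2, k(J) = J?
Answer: -24640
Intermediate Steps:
N(c, v) = -5 - v
F(O, l) = -14*O
Q(d) = -10*d (Q(d) = (d + d)*(d + (-5 - d)) = (2*d)*(-5) = -10*d)
(F(-4, -5)*Q(-4))*(-11) = ((-14*(-4))*(-10*(-4)))*(-11) = (56*40)*(-11) = 2240*(-11) = -24640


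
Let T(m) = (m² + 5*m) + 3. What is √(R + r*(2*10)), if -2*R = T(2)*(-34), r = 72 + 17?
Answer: √2069 ≈ 45.486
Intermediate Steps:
r = 89
T(m) = 3 + m² + 5*m
R = 289 (R = -(3 + 2² + 5*2)*(-34)/2 = -(3 + 4 + 10)*(-34)/2 = -17*(-34)/2 = -½*(-578) = 289)
√(R + r*(2*10)) = √(289 + 89*(2*10)) = √(289 + 89*20) = √(289 + 1780) = √2069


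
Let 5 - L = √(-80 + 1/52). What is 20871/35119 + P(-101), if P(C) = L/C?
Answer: 1932376/3547019 + I*√54067/2626 ≈ 0.54479 + 0.088547*I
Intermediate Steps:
L = 5 - I*√54067/26 (L = 5 - √(-80 + 1/52) = 5 - √(-4159/52) = 5 - I*√54067/26 ≈ 5.0 - 8.9432*I)
P(C) = (5 - I*√54067/26)/C
20871/35119 + P(-101) = 20871/35119 + (1/26)*(130 - I*√54067)/(-101) = 20871*(1/35119) + (1/26)*(-1/101)*(130 - I*√54067) = 20871/35119 + (-5/101 + I*√54067/2626) = 1932376/3547019 + I*√54067/2626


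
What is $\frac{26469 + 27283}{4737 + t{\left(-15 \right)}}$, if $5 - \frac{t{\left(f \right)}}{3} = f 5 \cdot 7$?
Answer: $\frac{53752}{6327} \approx 8.4957$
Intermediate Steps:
$t{\left(f \right)} = 15 - 105 f$ ($t{\left(f \right)} = 15 - 3 f 5 \cdot 7 = 15 - 3 \cdot 5 f 7 = 15 - 3 \cdot 35 f = 15 - 105 f$)
$\frac{26469 + 27283}{4737 + t{\left(-15 \right)}} = \frac{26469 + 27283}{4737 + \left(15 - -1575\right)} = \frac{53752}{4737 + \left(15 + 1575\right)} = \frac{53752}{4737 + 1590} = \frac{53752}{6327}$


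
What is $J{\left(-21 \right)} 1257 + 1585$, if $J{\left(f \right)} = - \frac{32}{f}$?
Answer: $\frac{24503}{7} \approx 3500.4$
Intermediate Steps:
$J{\left(-21 \right)} 1257 + 1585 = - \frac{32}{-21} \cdot 1257 + 1585 = \left(-32\right) \left(- \frac{1}{21}\right) 1257 + 1585 = \frac{32}{21} \cdot 1257 + 1585 = \frac{13408}{7} + 1585 = \frac{24503}{7}$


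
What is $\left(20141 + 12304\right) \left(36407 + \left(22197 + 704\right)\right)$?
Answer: $1924248060$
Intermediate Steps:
$\left(20141 + 12304\right) \left(36407 + \left(22197 + 704\right)\right) = 32445 \left(36407 + 22901\right) = 32445 \cdot 59308 = 1924248060$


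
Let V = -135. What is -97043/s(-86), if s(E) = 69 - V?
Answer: -97043/204 ≈ -475.70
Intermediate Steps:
s(E) = 204 (s(E) = 69 - 1*(-135) = 69 + 135 = 204)
-97043/s(-86) = -97043/204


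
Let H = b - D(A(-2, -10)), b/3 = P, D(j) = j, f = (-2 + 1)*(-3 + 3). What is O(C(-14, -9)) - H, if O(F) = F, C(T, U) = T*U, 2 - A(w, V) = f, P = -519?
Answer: 1685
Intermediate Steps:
f = 0 (f = -1*0 = 0)
A(w, V) = 2 (A(w, V) = 2 - 1*0 = 2 + 0 = 2)
b = -1557 (b = 3*(-519) = -1557)
H = -1559 (H = -1557 - 1*2 = -1557 - 2 = -1559)
O(C(-14, -9)) - H = -14*(-9) - 1*(-1559) = 126 + 1559 = 1685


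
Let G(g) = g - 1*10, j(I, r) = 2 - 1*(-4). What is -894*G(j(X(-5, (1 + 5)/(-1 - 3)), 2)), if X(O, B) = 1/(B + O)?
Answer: 3576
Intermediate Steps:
j(I, r) = 6 (j(I, r) = 2 + 4 = 6)
G(g) = -10 + g (G(g) = g - 10 = -10 + g)
-894*G(j(X(-5, (1 + 5)/(-1 - 3)), 2)) = -894*(-10 + 6) = -894*(-4) = 3576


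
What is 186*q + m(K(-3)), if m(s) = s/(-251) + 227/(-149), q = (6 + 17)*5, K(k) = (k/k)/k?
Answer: 2399723048/112197 ≈ 21388.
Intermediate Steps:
K(k) = 1/k
q = 115 (q = 23*5 = 115)
m(s) = -227/149 - s/251 (m(s) = s*(-1/251) + 227*(-1/149) = -s/251 - 227/149 = -227/149 - s/251)
186*q + m(K(-3)) = 186*115 + (-227/149 - 1/251/(-3)) = 21390 + (-227/149 - 1/251*(-⅓)) = 21390 + (-227/149 + 1/753) = 21390 - 170782/112197 = 2399723048/112197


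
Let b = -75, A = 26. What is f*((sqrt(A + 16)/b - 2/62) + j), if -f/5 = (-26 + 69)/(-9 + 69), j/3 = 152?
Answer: -607805/372 + 43*sqrt(42)/900 ≈ -1633.6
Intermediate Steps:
j = 456 (j = 3*152 = 456)
f = -43/12 (f = -5*(-26 + 69)/(-9 + 69) = -215/60 = -5*43/60 = -43/12 ≈ -3.5833)
f*((sqrt(A + 16)/b - 2/62) + j) = -43*((sqrt(26 + 16)/(-75) - 2/62) + 456)/12 = -43*((sqrt(42)*(-1/75) - 2*1/62) + 456)/12 = -43*((-sqrt(42)/75 - 1/31) + 456)/12 = -43*((-1/31 - sqrt(42)/75) + 456)/12 = -43*(14135/31 - sqrt(42)/75)/12 = -607805/372 + 43*sqrt(42)/900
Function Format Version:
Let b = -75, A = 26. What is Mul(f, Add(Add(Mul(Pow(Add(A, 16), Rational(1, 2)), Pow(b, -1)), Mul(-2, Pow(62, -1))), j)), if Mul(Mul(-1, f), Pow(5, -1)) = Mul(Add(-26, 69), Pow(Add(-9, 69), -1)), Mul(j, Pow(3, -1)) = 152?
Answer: Add(Rational(-607805, 372), Mul(Rational(43, 900), Pow(42, Rational(1, 2)))) ≈ -1633.6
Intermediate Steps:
j = 456 (j = Mul(3, 152) = 456)
f = Rational(-43, 12) (f = Mul(-5, Mul(Add(-26, 69), Pow(Add(-9, 69), -1))) = Mul(-5, Mul(43, Pow(60, -1))) = Mul(-5, Mul(43, Rational(1, 60))) = Mul(-5, Rational(43, 60)) = Rational(-43, 12) ≈ -3.5833)
Mul(f, Add(Add(Mul(Pow(Add(A, 16), Rational(1, 2)), Pow(b, -1)), Mul(-2, Pow(62, -1))), j)) = Mul(Rational(-43, 12), Add(Add(Mul(Pow(Add(26, 16), Rational(1, 2)), Pow(-75, -1)), Mul(-2, Pow(62, -1))), 456)) = Mul(Rational(-43, 12), Add(Add(Mul(Pow(42, Rational(1, 2)), Rational(-1, 75)), Mul(-2, Rational(1, 62))), 456)) = Mul(Rational(-43, 12), Add(Add(Mul(Rational(-1, 75), Pow(42, Rational(1, 2))), Rational(-1, 31)), 456)) = Mul(Rational(-43, 12), Add(Add(Rational(-1, 31), Mul(Rational(-1, 75), Pow(42, Rational(1, 2)))), 456)) = Mul(Rational(-43, 12), Add(Rational(14135, 31), Mul(Rational(-1, 75), Pow(42, Rational(1, 2))))) = Add(Rational(-607805, 372), Mul(Rational(43, 900), Pow(42, Rational(1, 2))))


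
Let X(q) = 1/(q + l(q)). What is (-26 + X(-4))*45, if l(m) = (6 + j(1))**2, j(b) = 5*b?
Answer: -15205/13 ≈ -1169.6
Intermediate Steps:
l(m) = 121 (l(m) = (6 + 5*1)**2 = (6 + 5)**2 = 11**2 = 121)
X(q) = 1/(121 + q) (X(q) = 1/(q + 121) = 1/(121 + q))
(-26 + X(-4))*45 = (-26 + 1/(121 - 4))*45 = (-26 + 1/117)*45 = -3041/117*45 = -15205/13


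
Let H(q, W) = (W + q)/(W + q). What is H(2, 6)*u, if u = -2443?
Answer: -2443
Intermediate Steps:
H(q, W) = 1
H(2, 6)*u = 1*(-2443) = -2443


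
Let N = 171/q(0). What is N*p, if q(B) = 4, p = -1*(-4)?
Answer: 171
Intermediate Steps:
p = 4
N = 171/4 ≈ 42.750
N*p = (171/4)*4 = 171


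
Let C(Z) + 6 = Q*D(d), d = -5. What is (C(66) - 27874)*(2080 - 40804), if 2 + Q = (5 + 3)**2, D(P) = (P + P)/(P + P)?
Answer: 1077224232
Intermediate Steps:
D(P) = 1 (D(P) = (2*P)/((2*P)) = (2*P)*(1/(2*P)) = 1)
Q = 62 (Q = -2 + (5 + 3)**2 = -2 + 8**2 = -2 + 64 = 62)
C(Z) = 56 (C(Z) = -6 + 62*1 = -6 + 62 = 56)
(C(66) - 27874)*(2080 - 40804) = (56 - 27874)*(2080 - 40804) = -27818*(-38724) = 1077224232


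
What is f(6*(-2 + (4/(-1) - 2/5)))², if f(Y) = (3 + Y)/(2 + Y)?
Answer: 31329/33124 ≈ 0.94581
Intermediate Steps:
f(Y) = (3 + Y)/(2 + Y)
f(6*(-2 + (4/(-1) - 2/5)))² = ((3 + 6*(-2 + (4/(-1) - 2/5)))/(2 + 6*(-2 + (4/(-1) - 2/5))))² = ((3 + 6*(-2 + (4*(-1) - 2*⅕)))/(2 + 6*(-2 + (4*(-1) - 2*⅕))))² = ((3 + 6*(-2 + (-4 - ⅖)))/(2 + 6*(-2 + (-4 - ⅖))))² = ((3 + 6*(-2 - 22/5))/(2 + 6*(-2 - 22/5)))² = ((3 + 6*(-32/5))/(2 + 6*(-32/5)))² = ((3 - 192/5)/(2 - 192/5))² = (-177/5/(-182/5))² = (-5/182*(-177/5))² = (177/182)² = 31329/33124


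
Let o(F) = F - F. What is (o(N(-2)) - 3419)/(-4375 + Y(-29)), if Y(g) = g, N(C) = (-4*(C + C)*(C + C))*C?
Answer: 3419/4404 ≈ 0.77634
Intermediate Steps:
N(C) = -16*C³ (N(C) = (-4*2*C*2*C)*C = (-16*C²)*C = -16*C³)
o(F) = 0
(o(N(-2)) - 3419)/(-4375 + Y(-29)) = (0 - 3419)/(-4375 - 29) = -3419/(-4404) = -3419*(-1/4404) = 3419/4404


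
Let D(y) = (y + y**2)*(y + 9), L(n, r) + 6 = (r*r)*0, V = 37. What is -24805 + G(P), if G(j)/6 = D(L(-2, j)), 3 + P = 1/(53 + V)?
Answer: -24265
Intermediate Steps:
L(n, r) = -6 (L(n, r) = -6 + (r*r)*0 = -6 + r**2*0 = -6 + 0 = -6)
P = -269/90 (P = -3 + 1/(53 + 37) = -3 + 1/90 = -269/90 ≈ -2.9889)
D(y) = (9 + y)*(y + y**2) (D(y) = (y + y**2)*(9 + y) = (9 + y)*(y + y**2))
G(j) = 540 (G(j) = 6*(-6*(9 + (-6)**2 + 10*(-6))) = 6*(-6*(9 + 36 - 60)) = 6*(-6*(-15)) = 6*90 = 540)
-24805 + G(P) = -24805 + 540 = -24265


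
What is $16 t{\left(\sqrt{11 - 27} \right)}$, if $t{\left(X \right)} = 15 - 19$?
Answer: $-64$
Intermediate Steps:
$t{\left(X \right)} = -4$ ($t{\left(X \right)} = 15 - 19 = -4$)
$16 t{\left(\sqrt{11 - 27} \right)} = 16 \left(-4\right) = -64$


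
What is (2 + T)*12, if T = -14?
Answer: -144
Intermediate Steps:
(2 + T)*12 = (2 - 14)*12 = -12*12 = -144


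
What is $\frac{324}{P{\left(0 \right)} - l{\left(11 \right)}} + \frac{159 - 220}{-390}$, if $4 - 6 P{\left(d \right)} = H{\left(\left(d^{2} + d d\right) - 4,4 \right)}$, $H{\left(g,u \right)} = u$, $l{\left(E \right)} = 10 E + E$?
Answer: $- \frac{118979}{47190} \approx -2.5213$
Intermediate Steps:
$l{\left(E \right)} = 11 E$
$P{\left(d \right)} = 0$ ($P{\left(d \right)} = \frac{2}{3} - \frac{2}{3} = 0$)
$\frac{324}{P{\left(0 \right)} - l{\left(11 \right)}} + \frac{159 - 220}{-390} = \frac{324}{0 - 11 \cdot 11} + \frac{159 - 220}{-390} = \frac{324}{0 - 121} - - \frac{61}{390} = \frac{324}{0 - 121} + \frac{61}{390} = \frac{324}{-121} + \frac{61}{390} = 324 \left(- \frac{1}{121}\right) + \frac{61}{390} = - \frac{324}{121} + \frac{61}{390} = - \frac{118979}{47190}$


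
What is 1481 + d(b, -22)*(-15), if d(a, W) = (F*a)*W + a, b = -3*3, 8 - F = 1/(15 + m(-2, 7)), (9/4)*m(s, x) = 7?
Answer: -3582742/163 ≈ -21980.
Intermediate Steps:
m(s, x) = 28/9 (m(s, x) = (4/9)*7 = 28/9)
F = 1295/163 (F = 8 - 1/(15 + 28/9) = 8 - 1/163/9 = 8 - 1*9/163 = 8 - 9/163 = 1295/163 ≈ 7.9448)
b = -9
d(a, W) = a + 1295*W*a/163 (d(a, W) = (1295*a/163)*W + a = 1295*W*a/163 + a = a + 1295*W*a/163)
1481 + d(b, -22)*(-15) = 1481 + ((1/163)*(-9)*(163 + 1295*(-22)))*(-15) = 1481 + ((1/163)*(-9)*(163 - 28490))*(-15) = 1481 + ((1/163)*(-9)*(-28327))*(-15) = 1481 + (254943/163)*(-15) = 1481 - 3824145/163 = -3582742/163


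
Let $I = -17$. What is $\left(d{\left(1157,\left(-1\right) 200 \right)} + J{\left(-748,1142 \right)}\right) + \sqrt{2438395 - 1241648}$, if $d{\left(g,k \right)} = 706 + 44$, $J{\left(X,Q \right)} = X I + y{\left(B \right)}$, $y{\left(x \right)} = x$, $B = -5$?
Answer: $13461 + \sqrt{1196747} \approx 14555.0$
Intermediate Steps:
$J{\left(X,Q \right)} = -5 - 17 X$ ($J{\left(X,Q \right)} = X \left(-17\right) - 5 = - 17 X - 5 = -5 - 17 X$)
$d{\left(g,k \right)} = 750$
$\left(d{\left(1157,\left(-1\right) 200 \right)} + J{\left(-748,1142 \right)}\right) + \sqrt{2438395 - 1241648} = \left(750 - -12711\right) + \sqrt{2438395 - 1241648} = \left(750 + \left(-5 + 12716\right)\right) + \sqrt{1196747} = \left(750 + 12711\right) + \sqrt{1196747} = 13461 + \sqrt{1196747}$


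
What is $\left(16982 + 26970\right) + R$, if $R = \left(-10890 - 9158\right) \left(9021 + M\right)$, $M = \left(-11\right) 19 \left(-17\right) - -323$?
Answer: $-258515104$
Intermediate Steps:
$M = 3876$ ($M = \left(-209\right) \left(-17\right) + 323 = 3553 + 323 = 3876$)
$R = -258559056$ ($R = \left(-10890 - 9158\right) \left(9021 + 3876\right) = \left(-20048\right) 12897 = -258559056$)
$\left(16982 + 26970\right) + R = \left(16982 + 26970\right) - 258559056 = 43952 - 258559056 = -258515104$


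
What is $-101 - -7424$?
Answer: $7323$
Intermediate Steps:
$-101 - -7424 = -101 + 7424 = 7323$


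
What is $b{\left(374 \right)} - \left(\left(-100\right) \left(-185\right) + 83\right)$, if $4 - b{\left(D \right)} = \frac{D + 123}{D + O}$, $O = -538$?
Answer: $- \frac{3046459}{164} \approx -18576.0$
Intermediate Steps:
$b{\left(D \right)} = 4 - \frac{123 + D}{-538 + D}$ ($b{\left(D \right)} = 4 - \frac{D + 123}{D - 538} = 4 - \frac{123 + D}{-538 + D}$)
$b{\left(374 \right)} - \left(\left(-100\right) \left(-185\right) + 83\right) = \frac{-2275 + 3 \cdot 374}{-538 + 374} - \left(\left(-100\right) \left(-185\right) + 83\right) = \frac{-2275 + 1122}{-164} - \left(18500 + 83\right) = \left(- \frac{1}{164}\right) \left(-1153\right) - 18583 = \frac{1153}{164} - 18583 = - \frac{3046459}{164}$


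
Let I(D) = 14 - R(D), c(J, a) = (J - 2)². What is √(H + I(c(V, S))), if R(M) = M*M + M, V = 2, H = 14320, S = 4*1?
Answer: √14334 ≈ 119.72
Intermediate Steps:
S = 4
R(M) = M + M² (R(M) = M² + M = M + M²)
c(J, a) = (-2 + J)²
I(D) = 14 - D*(1 + D)
√(H + I(c(V, S))) = √(14320 + (14 - (-2 + 2)²*(1 + (-2 + 2)²))) = √(14320 + (14 - 1*0²*(1 + 0²))) = √(14320 + (14 - 1*0*(1 + 0))) = √(14320 + (14 - 1*0*1)) = √(14320 + (14 + 0)) = √(14320 + 14) = √14334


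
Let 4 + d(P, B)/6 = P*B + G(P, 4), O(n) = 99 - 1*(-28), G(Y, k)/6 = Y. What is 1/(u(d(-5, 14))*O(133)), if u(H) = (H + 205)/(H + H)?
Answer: 1248/53213 ≈ 0.023453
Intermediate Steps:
G(Y, k) = 6*Y
O(n) = 127 (O(n) = 99 + 28 = 127)
d(P, B) = -24 + 36*P + 6*B*P (d(P, B) = -24 + 6*(P*B + 6*P) = -24 + 6*(B*P + 6*P) = -24 + 6*(6*P + B*P) = -24 + (36*P + 6*B*P) = -24 + 36*P + 6*B*P)
u(H) = (205 + H)/(2*H) (u(H) = (205 + H)/((2*H)) = (205 + H)*(1/(2*H)) = (205 + H)/(2*H))
1/(u(d(-5, 14))*O(133)) = 1/(((205 + (-24 + 36*(-5) + 6*14*(-5)))/(2*(-24 + 36*(-5) + 6*14*(-5))))*127) = (1/127)/((205 + (-24 - 180 - 420))/(2*(-24 - 180 - 420))) = (1/127)/((½)*(205 - 624)/(-624)) = (1/127)/((½)*(-1/624)*(-419)) = (1/127)/(419/1248) = (1248/419)*(1/127) = 1248/53213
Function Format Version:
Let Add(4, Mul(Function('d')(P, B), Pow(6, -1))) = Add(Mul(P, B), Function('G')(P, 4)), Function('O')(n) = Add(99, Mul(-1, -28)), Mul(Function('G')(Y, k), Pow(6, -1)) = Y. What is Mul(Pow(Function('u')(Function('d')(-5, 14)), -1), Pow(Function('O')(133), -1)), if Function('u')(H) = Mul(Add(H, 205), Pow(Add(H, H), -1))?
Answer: Rational(1248, 53213) ≈ 0.023453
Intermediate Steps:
Function('G')(Y, k) = Mul(6, Y)
Function('O')(n) = 127 (Function('O')(n) = Add(99, 28) = 127)
Function('d')(P, B) = Add(-24, Mul(36, P), Mul(6, B, P)) (Function('d')(P, B) = Add(-24, Mul(6, Add(Mul(P, B), Mul(6, P)))) = Add(-24, Mul(6, Add(Mul(B, P), Mul(6, P)))) = Add(-24, Mul(6, Add(Mul(6, P), Mul(B, P)))) = Add(-24, Add(Mul(36, P), Mul(6, B, P))) = Add(-24, Mul(36, P), Mul(6, B, P)))
Function('u')(H) = Mul(Rational(1, 2), Pow(H, -1), Add(205, H)) (Function('u')(H) = Mul(Add(205, H), Pow(Mul(2, H), -1)) = Mul(Add(205, H), Mul(Rational(1, 2), Pow(H, -1))) = Mul(Rational(1, 2), Pow(H, -1), Add(205, H)))
Mul(Pow(Function('u')(Function('d')(-5, 14)), -1), Pow(Function('O')(133), -1)) = Mul(Pow(Mul(Rational(1, 2), Pow(Add(-24, Mul(36, -5), Mul(6, 14, -5)), -1), Add(205, Add(-24, Mul(36, -5), Mul(6, 14, -5)))), -1), Pow(127, -1)) = Mul(Pow(Mul(Rational(1, 2), Pow(Add(-24, -180, -420), -1), Add(205, Add(-24, -180, -420))), -1), Rational(1, 127)) = Mul(Pow(Mul(Rational(1, 2), Pow(-624, -1), Add(205, -624)), -1), Rational(1, 127)) = Mul(Pow(Mul(Rational(1, 2), Rational(-1, 624), -419), -1), Rational(1, 127)) = Mul(Pow(Rational(419, 1248), -1), Rational(1, 127)) = Mul(Rational(1248, 419), Rational(1, 127)) = Rational(1248, 53213)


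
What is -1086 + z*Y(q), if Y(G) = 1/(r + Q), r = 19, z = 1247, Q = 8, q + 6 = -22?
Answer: -28075/27 ≈ -1039.8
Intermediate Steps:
q = -28 (q = -6 - 22 = -28)
Y(G) = 1/27 (Y(G) = 1/(19 + 8) = 1/27)
-1086 + z*Y(q) = -1086 + 1247*(1/27) = -1086 + 1247/27 = -28075/27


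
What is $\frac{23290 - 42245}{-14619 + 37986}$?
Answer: $- \frac{18955}{23367} \approx -0.81119$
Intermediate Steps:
$\frac{23290 - 42245}{-14619 + 37986} = - \frac{18955}{23367}$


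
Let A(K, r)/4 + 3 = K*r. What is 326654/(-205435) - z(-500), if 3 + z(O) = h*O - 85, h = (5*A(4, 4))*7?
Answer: 186963601626/205435 ≈ 9.1009e+5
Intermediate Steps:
A(K, r) = -12 + 4*K*r (A(K, r) = -12 + 4*(K*r) = -12 + 4*K*r)
h = 1820 (h = (5*(-12 + 4*4*4))*7 = (5*(-12 + 64))*7 = (5*52)*7 = 260*7 = 1820)
z(O) = -88 + 1820*O (z(O) = -3 + (1820*O - 85) = -3 + (-85 + 1820*O) = -88 + 1820*O)
326654/(-205435) - z(-500) = 326654/(-205435) - (-88 + 1820*(-500)) = 326654*(-1/205435) - (-88 - 910000) = -326654/205435 - 1*(-910088) = -326654/205435 + 910088 = 186963601626/205435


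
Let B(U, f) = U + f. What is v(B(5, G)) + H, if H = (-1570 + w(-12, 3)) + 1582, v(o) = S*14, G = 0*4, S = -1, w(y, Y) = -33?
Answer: -35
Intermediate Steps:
G = 0
v(o) = -14 (v(o) = -1*14 = -14)
H = -21 (H = (-1570 - 33) + 1582 = -1603 + 1582 = -21)
v(B(5, G)) + H = -14 - 21 = -35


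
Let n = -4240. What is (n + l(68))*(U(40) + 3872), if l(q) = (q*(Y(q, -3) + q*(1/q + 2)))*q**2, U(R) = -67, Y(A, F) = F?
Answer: 160303310640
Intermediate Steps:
l(q) = q**3*(-3 + q*(2 + 1/q)) (l(q) = (q*(-3 + q*(1/q + 2)))*q**2 = (q*(-3 + q*(2 + 1/q)))*q**2 = q**3*(-3 + q*(2 + 1/q)))
(n + l(68))*(U(40) + 3872) = (-4240 + 2*68**3*(-1 + 68))*(-67 + 3872) = (-4240 + 2*314432*67)*3805 = (-4240 + 42133888)*3805 = 42129648*3805 = 160303310640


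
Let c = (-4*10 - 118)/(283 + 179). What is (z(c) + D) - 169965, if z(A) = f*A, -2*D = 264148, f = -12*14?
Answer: -3321797/11 ≈ -3.0198e+5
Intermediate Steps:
c = -79/231 (c = (-40 - 118)/462 = -158*1/462 = -79/231 ≈ -0.34199)
f = -168
D = -132074 (D = -1/2*264148 = -132074)
z(A) = -168*A
(z(c) + D) - 169965 = (-168*(-79/231) - 132074) - 169965 = (632/11 - 132074) - 169965 = -1452182/11 - 169965 = -3321797/11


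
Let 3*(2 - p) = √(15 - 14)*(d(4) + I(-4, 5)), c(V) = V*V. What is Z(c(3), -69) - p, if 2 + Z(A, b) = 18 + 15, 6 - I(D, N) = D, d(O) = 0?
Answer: 97/3 ≈ 32.333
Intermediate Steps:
c(V) = V²
I(D, N) = 6 - D
Z(A, b) = 31 (Z(A, b) = -2 + (18 + 15) = -2 + 33 = 31)
p = -4/3 (p = 2 - √(15 - 14)*(0 + (6 - 1*(-4)))/3 = 2 - √1*(0 + (6 + 4))/3 = 2 - (0 + 10)/3 = 2 - 10/3 = -4/3 ≈ -1.3333)
Z(c(3), -69) - p = 31 - 1*(-4/3) = 31 + 4/3 = 97/3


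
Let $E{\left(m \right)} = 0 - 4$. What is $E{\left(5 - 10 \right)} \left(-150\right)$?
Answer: $600$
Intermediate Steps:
$E{\left(m \right)} = -4$ ($E{\left(m \right)} = 0 - 4 = -4$)
$E{\left(5 - 10 \right)} \left(-150\right) = \left(-4\right) \left(-150\right) = 600$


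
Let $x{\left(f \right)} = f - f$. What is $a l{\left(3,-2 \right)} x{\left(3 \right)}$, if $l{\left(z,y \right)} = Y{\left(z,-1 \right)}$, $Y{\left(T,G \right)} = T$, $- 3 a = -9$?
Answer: $0$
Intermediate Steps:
$a = 3$ ($a = \left(- \frac{1}{3}\right) \left(-9\right) = 3$)
$l{\left(z,y \right)} = z$
$x{\left(f \right)} = 0$
$a l{\left(3,-2 \right)} x{\left(3 \right)} = 3 \cdot 3 \cdot 0 = 9 \cdot 0 = 0$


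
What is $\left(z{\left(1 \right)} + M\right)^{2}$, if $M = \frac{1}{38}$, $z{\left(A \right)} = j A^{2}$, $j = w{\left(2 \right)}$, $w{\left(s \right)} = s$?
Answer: $\frac{5929}{1444} \approx 4.106$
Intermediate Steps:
$j = 2$
$z{\left(A \right)} = 2 A^{2}$
$M = \frac{1}{38} \approx 0.026316$
$\left(z{\left(1 \right)} + M\right)^{2} = \left(2 \cdot 1^{2} + \frac{1}{38}\right)^{2} = \left(2 \cdot 1 + \frac{1}{38}\right)^{2} = \left(2 + \frac{1}{38}\right)^{2} = \left(\frac{77}{38}\right)^{2} = \frac{5929}{1444}$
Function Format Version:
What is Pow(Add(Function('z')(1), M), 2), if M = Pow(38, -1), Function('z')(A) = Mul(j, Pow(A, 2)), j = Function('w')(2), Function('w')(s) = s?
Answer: Rational(5929, 1444) ≈ 4.1060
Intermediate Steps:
j = 2
Function('z')(A) = Mul(2, Pow(A, 2))
M = Rational(1, 38) ≈ 0.026316
Pow(Add(Function('z')(1), M), 2) = Pow(Add(Mul(2, Pow(1, 2)), Rational(1, 38)), 2) = Pow(Add(Mul(2, 1), Rational(1, 38)), 2) = Pow(Add(2, Rational(1, 38)), 2) = Pow(Rational(77, 38), 2) = Rational(5929, 1444)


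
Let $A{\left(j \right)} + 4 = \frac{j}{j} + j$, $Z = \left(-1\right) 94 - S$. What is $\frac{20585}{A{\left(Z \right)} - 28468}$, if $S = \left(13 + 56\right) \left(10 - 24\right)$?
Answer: $- \frac{20585}{27599} \approx -0.74586$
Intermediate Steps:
$S = -966$ ($S = 69 \left(-14\right) = -966$)
$Z = 872$ ($Z = \left(-1\right) 94 - -966 = -94 + 966 = 872$)
$A{\left(j \right)} = -3 + j$ ($A{\left(j \right)} = -4 + \left(\frac{j}{j} + j\right) = -4 + \left(1 + j\right) = -3 + j$)
$\frac{20585}{A{\left(Z \right)} - 28468} = \frac{20585}{\left(-3 + 872\right) - 28468} = \frac{20585}{869 - 28468} = \frac{20585}{-27599} = 20585 \left(- \frac{1}{27599}\right) = - \frac{20585}{27599}$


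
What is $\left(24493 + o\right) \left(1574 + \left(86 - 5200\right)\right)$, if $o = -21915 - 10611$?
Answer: $28436820$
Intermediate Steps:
$o = -32526$ ($o = -21915 - 10611 = -32526$)
$\left(24493 + o\right) \left(1574 + \left(86 - 5200\right)\right) = \left(24493 - 32526\right) \left(1574 + \left(86 - 5200\right)\right) = - 8033 \left(1574 + \left(86 - 5200\right)\right) = - 8033 \left(1574 - 5114\right) = \left(-8033\right) \left(-3540\right) = 28436820$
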